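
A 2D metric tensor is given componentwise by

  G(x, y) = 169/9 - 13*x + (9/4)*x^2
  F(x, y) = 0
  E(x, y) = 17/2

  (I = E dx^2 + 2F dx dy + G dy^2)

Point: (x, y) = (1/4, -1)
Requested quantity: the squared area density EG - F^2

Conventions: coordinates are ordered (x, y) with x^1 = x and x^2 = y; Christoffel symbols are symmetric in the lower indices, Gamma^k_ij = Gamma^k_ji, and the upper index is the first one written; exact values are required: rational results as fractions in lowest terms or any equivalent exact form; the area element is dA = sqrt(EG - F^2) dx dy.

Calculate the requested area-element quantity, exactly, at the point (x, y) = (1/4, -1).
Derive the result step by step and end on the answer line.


E = 17/2, F = 0, G = 9025/576; EG - F^2 = 153425/1152

Answer: EG - F^2 = 153425/1152


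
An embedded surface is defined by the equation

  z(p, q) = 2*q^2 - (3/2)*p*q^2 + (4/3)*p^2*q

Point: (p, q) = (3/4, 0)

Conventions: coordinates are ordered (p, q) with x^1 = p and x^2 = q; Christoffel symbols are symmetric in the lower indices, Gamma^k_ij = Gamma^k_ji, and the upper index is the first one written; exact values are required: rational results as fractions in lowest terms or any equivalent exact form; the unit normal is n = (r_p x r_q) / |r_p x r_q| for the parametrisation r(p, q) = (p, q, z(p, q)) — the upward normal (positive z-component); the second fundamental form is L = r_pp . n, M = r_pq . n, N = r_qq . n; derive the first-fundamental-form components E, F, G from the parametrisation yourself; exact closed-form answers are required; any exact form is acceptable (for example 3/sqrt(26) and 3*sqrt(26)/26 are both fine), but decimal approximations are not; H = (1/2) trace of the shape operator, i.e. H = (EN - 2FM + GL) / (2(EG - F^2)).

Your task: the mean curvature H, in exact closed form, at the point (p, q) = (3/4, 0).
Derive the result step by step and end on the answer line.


z_p = 0, z_q = 3/4, z_pp = 0, z_pq = 2, z_qq = 7/4
E = 1, F = 0, G = 25/16; answer radicand W^2 = 25/16
unnormalised second-form numerators: l = 0, m = 2, n = 7/4; L = l/sqrt(25/16), and similarly M = m/sqrt(W^2), N = n/sqrt(W^2)
H = (E*n - 2*F*m + G*l) / (2*(EG - F^2)*sqrt(W^2)); E*n - 2*F*m + G*l = 7/4, EG - F^2 = 25/16, so H = (14/25)/sqrt(25/16)

Answer: H = 56/125


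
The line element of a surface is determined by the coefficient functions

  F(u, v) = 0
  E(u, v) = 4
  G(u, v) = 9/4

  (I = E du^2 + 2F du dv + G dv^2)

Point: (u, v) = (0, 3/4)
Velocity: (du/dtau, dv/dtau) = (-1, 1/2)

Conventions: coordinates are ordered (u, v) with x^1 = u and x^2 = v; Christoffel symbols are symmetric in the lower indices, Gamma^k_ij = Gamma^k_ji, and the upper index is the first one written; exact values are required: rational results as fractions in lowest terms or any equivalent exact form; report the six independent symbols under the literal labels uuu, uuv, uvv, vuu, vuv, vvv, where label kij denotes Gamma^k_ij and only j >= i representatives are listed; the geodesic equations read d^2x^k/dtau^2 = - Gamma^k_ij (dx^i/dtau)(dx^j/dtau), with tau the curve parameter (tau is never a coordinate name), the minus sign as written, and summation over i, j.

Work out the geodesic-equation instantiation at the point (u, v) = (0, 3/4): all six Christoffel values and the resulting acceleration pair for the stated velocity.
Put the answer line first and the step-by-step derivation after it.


Answer: Gamma_uuu = 0, Gamma_uuv = 0, Gamma_uvv = 0, Gamma_vuu = 0, Gamma_vuv = 0, Gamma_vvv = 0; accelerations (d^2u/dtau^2, d^2v/dtau^2) = (0, 0)

E = 4, F = 0, G = 9/4 at the point
E_u = 0, E_v = 0, F_u = 0, F_v = 0, G_u = 0, G_v = 0
EG - F^2 = 9;  g^inv = (1/9) * [[9/4, 0], [0, 4]]
first-kind symbols [ij,l] = (1/2)(d_i g_jl + d_j g_il - d_l g_ij): [uu,u] = E_u/2 = 0, [uu,v] = F_u - E_v/2 = 0, [uv,u] = E_v/2 = 0, [uv,v] = G_u/2 = 0, [vv,u] = F_v - G_u/2 = 0, [vv,v] = G_v/2 = 0
Gamma^u_ij = (G*[ij,u] - F*[ij,v])/(EG - F^2), Gamma^v_ij = (E*[ij,v] - F*[ij,u])/(EG - F^2)
Gamma_uuu = 0, Gamma_uuv = 0, Gamma_uvv = 0, Gamma_vuu = 0, Gamma_vuv = 0, Gamma_vvv = 0
d^2u/dtau^2 = -(Gamma_uuu*(-1)^2 + 2*Gamma_uuv*(-1)*(1/2) + Gamma_uvv*(1/2)^2) = 0
d^2v/dtau^2 = -(Gamma_vuu*(-1)^2 + 2*Gamma_vuv*(-1)*(1/2) + Gamma_vvv*(1/2)^2) = 0


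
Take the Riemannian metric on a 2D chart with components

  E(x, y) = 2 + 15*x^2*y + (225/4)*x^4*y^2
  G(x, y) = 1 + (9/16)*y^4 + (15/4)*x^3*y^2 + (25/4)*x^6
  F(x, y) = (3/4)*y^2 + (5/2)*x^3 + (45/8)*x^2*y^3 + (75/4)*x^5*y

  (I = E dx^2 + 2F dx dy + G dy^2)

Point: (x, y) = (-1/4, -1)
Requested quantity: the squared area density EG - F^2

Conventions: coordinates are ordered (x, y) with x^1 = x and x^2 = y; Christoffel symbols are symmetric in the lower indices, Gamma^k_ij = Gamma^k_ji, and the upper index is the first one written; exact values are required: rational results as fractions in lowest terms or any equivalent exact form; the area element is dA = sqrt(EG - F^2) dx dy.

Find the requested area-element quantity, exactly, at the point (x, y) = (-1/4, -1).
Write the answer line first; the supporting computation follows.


Answer: EG - F^2 = 29289/16384

E = 1313/1024, F = 1547/4096, G = 24665/16384; EG - F^2 = 29289/16384


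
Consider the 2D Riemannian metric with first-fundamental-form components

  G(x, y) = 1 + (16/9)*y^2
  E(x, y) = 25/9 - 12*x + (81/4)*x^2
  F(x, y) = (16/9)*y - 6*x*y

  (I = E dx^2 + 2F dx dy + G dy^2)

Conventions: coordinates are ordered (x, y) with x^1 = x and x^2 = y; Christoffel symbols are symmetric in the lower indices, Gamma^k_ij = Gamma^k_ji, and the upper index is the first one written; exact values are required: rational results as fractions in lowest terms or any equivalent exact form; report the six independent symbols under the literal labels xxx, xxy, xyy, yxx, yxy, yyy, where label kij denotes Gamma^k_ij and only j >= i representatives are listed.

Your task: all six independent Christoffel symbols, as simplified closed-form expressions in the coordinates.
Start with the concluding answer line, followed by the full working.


Answer: Gamma_xxx = (729*x - 216)/(729*x^2 - 432*x + 64*y^2 + 100), Gamma_xxy = 0, Gamma_xyy = (64 - 216*x)/(729*x^2 - 432*x + 64*y^2 + 100), Gamma_yxx = -216*y/(729*x^2 - 432*x + 64*y^2 + 100), Gamma_yxy = 0, Gamma_yyy = 64*y/(729*x^2 - 432*x + 64*y^2 + 100)

E = 25/9 - 12*x + (81/4)*x^2; F = (16/9)*y - 6*x*y; G = 1 + (16/9)*y^2
Gamma^k_ij = (1/2) g^{kl} (d_i g_jl + d_j g_il - d_l g_ij), with g^inv = (1/(EG-F^2)) [[G, -F], [-F, E]]
first partials: E_x = -12 + (81/2)*x, E_y = 0, F_x = -6*y, F_y = 16/9 - 6*x, G_x = 0, G_y = (32/9)*y
D = EG - F^2 = 25/9 - 12*x + (16/9)*y^2 + (81/4)*x^2
expanded: Gamma^x_xx = (G E_x - 2F F_x + F E_y)/(2D), Gamma^x_xy = (G E_y - F G_x)/(2D), Gamma^x_yy = (2G F_y - G G_x - F G_y)/(2D), Gamma^y_xx = (2E F_x - E E_y - F E_x)/(2D), Gamma^y_xy = (E G_x - F E_y)/(2D), Gamma^y_yy = (E G_y - 2F F_y + F G_x)/(2D); substitute and cancel common factors


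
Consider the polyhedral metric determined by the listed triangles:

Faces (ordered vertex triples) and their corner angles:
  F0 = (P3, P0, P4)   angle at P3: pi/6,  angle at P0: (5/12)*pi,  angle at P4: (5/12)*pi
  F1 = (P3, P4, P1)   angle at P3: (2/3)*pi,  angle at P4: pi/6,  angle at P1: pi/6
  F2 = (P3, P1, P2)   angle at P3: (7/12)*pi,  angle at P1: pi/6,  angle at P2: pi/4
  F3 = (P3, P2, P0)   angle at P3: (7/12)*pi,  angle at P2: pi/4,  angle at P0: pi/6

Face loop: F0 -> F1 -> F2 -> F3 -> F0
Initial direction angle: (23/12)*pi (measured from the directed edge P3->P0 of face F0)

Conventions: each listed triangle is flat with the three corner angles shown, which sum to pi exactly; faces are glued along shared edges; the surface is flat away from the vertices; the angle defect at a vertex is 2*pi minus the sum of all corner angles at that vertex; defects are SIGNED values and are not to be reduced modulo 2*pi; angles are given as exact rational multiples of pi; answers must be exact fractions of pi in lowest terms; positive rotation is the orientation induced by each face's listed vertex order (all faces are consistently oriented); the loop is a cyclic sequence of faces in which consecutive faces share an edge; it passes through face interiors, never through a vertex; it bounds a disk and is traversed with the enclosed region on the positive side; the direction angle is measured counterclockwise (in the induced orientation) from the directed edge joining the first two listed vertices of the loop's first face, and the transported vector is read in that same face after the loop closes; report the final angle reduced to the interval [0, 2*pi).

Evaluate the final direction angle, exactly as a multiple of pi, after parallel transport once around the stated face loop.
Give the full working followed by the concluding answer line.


enclosed vertex P3: corner angles sum to 2*pi, defect = 2*pi - 2*pi = 0
the final direction is the initial angle plus the enclosed defects, taken mod 2*pi in the induced orientation
final angle = (23/12)*pi + 0 = (23/12)*pi (mod 2*pi)

Answer: final direction angle = (23/12)*pi


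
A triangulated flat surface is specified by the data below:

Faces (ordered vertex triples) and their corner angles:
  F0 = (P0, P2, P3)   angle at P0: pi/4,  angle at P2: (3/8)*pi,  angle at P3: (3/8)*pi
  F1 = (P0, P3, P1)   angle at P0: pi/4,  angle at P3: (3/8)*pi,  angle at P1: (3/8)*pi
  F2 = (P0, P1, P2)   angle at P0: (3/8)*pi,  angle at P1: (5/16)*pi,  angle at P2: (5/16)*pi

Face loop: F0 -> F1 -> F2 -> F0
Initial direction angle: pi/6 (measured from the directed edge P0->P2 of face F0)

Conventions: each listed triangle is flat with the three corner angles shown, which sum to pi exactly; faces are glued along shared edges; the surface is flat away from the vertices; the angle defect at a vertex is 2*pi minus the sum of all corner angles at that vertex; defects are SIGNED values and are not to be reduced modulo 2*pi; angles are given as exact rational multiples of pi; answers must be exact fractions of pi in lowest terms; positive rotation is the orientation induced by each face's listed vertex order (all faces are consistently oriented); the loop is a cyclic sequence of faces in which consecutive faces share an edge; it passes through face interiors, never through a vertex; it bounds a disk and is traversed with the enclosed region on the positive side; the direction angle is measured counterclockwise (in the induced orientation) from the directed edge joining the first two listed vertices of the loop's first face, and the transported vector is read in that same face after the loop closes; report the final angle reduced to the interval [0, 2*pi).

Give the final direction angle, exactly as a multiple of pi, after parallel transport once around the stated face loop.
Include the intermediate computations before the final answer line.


enclosed vertex P0: corner angles sum to (7/8)*pi, defect = 2*pi - (7/8)*pi = (9/8)*pi
the rotation equals the total enclosed defect, so the final angle is initial + defects (mod 2*pi)
final angle = pi/6 + (9/8)*pi = (31/24)*pi (mod 2*pi)

Answer: final direction angle = (31/24)*pi


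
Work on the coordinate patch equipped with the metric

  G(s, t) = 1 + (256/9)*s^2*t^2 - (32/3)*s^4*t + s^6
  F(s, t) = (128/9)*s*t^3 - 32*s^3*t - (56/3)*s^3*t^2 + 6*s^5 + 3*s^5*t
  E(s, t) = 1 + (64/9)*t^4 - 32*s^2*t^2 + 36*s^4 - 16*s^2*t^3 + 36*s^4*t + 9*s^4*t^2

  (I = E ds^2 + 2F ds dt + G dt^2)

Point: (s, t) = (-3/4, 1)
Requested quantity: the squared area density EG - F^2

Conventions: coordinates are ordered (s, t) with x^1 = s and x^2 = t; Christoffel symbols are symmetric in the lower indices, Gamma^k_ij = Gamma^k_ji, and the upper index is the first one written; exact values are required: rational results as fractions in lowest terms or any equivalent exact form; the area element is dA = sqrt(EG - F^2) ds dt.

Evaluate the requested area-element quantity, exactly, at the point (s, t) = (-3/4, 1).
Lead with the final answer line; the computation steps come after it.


Answer: EG - F^2 = 720433/36864

E = 15529/2304, F = 26335/3072, G = 56537/4096; EG - F^2 = 720433/36864


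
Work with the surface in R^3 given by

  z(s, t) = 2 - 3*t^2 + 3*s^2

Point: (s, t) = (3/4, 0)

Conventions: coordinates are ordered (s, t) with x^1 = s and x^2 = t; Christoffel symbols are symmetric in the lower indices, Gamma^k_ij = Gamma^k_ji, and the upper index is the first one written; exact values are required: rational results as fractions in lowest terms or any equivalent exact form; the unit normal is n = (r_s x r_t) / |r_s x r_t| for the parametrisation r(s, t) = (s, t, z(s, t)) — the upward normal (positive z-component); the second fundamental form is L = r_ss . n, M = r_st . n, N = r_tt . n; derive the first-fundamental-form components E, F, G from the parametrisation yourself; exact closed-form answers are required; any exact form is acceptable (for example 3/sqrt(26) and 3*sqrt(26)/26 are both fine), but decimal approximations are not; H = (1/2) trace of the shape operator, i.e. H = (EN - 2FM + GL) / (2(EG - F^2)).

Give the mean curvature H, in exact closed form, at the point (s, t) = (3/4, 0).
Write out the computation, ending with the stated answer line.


z_s = 9/2, z_t = 0, z_ss = 6, z_st = 0, z_tt = -6
E = 85/4, F = 0, G = 1; answer radicand W^2 = 85/4
unnormalised second-form numerators: l = 6, m = 0, n = -6; L = l/sqrt(85/4), and similarly M = m/sqrt(W^2), N = n/sqrt(W^2)
H = (E*n - 2*F*m + G*l) / (2*(EG - F^2)*sqrt(W^2)); E*n - 2*F*m + G*l = -243/2, EG - F^2 = 85/4, so H = (-243/85)/sqrt(85/4)

Answer: H = -486*sqrt(85)/7225


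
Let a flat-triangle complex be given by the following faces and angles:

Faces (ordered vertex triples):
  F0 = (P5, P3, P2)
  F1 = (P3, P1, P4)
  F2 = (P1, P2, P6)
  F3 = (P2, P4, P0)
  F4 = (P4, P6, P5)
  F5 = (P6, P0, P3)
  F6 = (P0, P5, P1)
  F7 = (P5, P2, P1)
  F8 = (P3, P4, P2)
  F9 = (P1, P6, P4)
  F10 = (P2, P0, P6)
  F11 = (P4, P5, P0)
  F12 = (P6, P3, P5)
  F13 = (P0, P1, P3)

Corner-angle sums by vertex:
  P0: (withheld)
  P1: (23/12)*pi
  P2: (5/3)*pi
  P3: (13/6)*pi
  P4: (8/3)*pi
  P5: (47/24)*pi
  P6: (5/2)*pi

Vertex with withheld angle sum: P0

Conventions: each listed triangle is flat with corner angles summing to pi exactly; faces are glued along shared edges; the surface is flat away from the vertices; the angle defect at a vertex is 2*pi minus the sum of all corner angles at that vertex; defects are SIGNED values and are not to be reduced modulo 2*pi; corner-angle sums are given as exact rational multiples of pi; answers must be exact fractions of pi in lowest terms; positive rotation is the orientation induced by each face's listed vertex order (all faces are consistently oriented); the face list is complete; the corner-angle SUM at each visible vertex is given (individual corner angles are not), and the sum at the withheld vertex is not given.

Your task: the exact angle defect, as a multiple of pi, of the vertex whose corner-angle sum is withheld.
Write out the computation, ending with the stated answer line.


V = 7, E = 21, F = 14; chi = V - E + F = 0
Gauss-Bonnet: total defect = 2*pi*chi = 0; visible defects sum to (-7/8)*pi

Answer: defect(P0) = (7/8)*pi


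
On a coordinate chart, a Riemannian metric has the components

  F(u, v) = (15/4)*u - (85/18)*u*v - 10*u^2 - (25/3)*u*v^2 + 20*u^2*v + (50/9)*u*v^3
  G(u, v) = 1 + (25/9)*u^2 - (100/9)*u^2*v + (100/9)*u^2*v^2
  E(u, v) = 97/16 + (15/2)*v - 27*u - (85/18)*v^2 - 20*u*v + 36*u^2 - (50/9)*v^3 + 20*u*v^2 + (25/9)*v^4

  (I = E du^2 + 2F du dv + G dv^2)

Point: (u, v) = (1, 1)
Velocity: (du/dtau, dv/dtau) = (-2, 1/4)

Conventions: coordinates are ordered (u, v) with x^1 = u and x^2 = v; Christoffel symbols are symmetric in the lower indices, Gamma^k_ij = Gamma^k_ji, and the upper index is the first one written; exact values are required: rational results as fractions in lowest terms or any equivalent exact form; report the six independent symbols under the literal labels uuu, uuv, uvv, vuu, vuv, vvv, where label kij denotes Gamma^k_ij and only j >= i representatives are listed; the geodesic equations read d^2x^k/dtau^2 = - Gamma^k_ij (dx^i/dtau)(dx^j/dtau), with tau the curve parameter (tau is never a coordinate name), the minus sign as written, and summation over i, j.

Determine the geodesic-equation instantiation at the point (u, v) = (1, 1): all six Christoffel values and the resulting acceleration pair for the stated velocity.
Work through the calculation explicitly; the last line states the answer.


E = 241/16, F = 25/4, G = 34/9 at the point
E_u = 45, E_v = 25/2, F_u = 65/4, F_v = 275/18, G_u = 50/9, G_v = 100/9
EG - F^2 = 2569/144;  g^inv = (144/2569) * [[34/9, -25/4], [-25/4, 241/16]]
first-kind symbols [ij,l] = (1/2)(d_i g_jl + d_j g_il - d_l g_ij): [uu,u] = E_u/2 = 45/2, [uu,v] = F_u - E_v/2 = 10, [uv,u] = E_v/2 = 25/4, [uv,v] = G_u/2 = 25/9, [vv,u] = F_v - G_u/2 = 25/2, [vv,v] = G_v/2 = 50/9
Gamma^u_ij = (G*[ij,u] - F*[ij,v])/(EG - F^2), Gamma^v_ij = (E*[ij,v] - F*[ij,u])/(EG - F^2)
Gamma_uuu = 3240/2569, Gamma_uuv = 900/2569, Gamma_uvv = 1800/2569, Gamma_vuu = 1440/2569, Gamma_vuv = 400/2569, Gamma_vvv = 800/2569
d^2u/dtau^2 = -(Gamma_uuu*(-2)^2 + 2*Gamma_uuv*(-2)*(1/4) + Gamma_uvv*(1/4)^2) = -24345/5138
d^2v/dtau^2 = -(Gamma_vuu*(-2)^2 + 2*Gamma_vuv*(-2)*(1/4) + Gamma_vvv*(1/4)^2) = -5410/2569

Answer: Gamma_uuu = 3240/2569, Gamma_uuv = 900/2569, Gamma_uvv = 1800/2569, Gamma_vuu = 1440/2569, Gamma_vuv = 400/2569, Gamma_vvv = 800/2569; accelerations (d^2u/dtau^2, d^2v/dtau^2) = (-24345/5138, -5410/2569)


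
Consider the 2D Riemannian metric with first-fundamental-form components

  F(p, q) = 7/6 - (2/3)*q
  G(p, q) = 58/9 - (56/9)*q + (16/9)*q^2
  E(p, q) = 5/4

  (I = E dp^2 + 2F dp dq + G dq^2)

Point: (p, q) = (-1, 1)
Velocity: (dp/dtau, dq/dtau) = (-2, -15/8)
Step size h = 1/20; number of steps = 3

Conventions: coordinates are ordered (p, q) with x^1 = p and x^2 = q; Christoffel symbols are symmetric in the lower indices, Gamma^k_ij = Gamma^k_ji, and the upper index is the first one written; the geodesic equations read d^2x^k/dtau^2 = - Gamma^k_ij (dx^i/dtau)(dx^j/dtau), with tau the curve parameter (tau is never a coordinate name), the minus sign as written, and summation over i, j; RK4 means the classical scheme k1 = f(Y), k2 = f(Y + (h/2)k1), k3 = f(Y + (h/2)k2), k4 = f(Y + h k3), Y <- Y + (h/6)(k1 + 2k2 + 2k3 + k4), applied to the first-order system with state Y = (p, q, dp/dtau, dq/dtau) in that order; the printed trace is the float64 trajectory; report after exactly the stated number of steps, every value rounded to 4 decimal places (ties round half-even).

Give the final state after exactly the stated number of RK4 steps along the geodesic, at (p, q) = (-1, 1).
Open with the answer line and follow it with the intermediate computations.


Answer: p = -1.2904, q = 0.7399, dp/dtau = -1.8844, dq/dtau = -1.6068

f(Y) = (dp/dtau, dq/dtau, -Gamma^p_ij Y'^i Y'^j, -Gamma^q_ij Y'^i Y'^j) with the Gammas evaluated at the stage position; h = 0.050000; intermediate values shown to 6 dp
step 0: p = -1.0000, q = 1.0000, dp/dtau = -2.0000, dq/dtau = -1.8750
step 1:
  k1: at (p, q) = (-1.000000, 1.000000), (dp/dtau, dq/dtau) = (-2.000000, -1.875000); Gamma_ppp = 0.000000, Gamma_ppq = 0.000000, Gamma_pqq = -0.296296, Gamma_qpp = 0.000000, Gamma_qpq = 0.000000, Gamma_qqq = -0.592593; k1 = (-2.000000, -1.875000, 1.041667, 2.083333)
  k2: at (p, q) = (-1.050000, 0.953125), (dp/dtau, dq/dtau) = (-1.973958, -1.822917); Gamma_ppp = 0.000000, Gamma_ppq = 0.000000, Gamma_pqq = -0.280241, Gamma_qpp = 0.000000, Gamma_qpq = 0.000000, Gamma_qqq = -0.595512; k2 = (-1.973958, -1.822917, 0.931247, 1.978901)
  k3: at (p, q) = (-1.049349, 0.954427), (dp/dtau, dq/dtau) = (-1.976719, -1.825527); Gamma_ppp = 0.000000, Gamma_ppq = 0.000000, Gamma_pqq = -0.280676, Gamma_qpp = 0.000000, Gamma_qpq = 0.000000, Gamma_qqq = -0.595461; k3 = (-1.976719, -1.825527, 0.935366, 1.984405)
  k4: at (p, q) = (-1.098836, 0.908724), (dp/dtau, dq/dtau) = (-1.953232, -1.775780); Gamma_ppp = 0.000000, Gamma_ppq = 0.000000, Gamma_pqq = -0.265793, Gamma_qpp = 0.000000, Gamma_qpq = 0.000000, Gamma_qqq = -0.596282; k4 = (-1.953232, -1.775780, 0.838151, 1.880311)
  Y <- Y + (h/6)(k1 + 2k2 + 2k3 + k4): p = -1.0988, q = 0.9088, dp/dtau = -1.9532, dq/dtau = -1.7759
step 2:
  k1: at (p, q) = (-1.098788, 0.908769), (dp/dtau, dq/dtau) = (-1.953225, -1.775915); Gamma_ppp = 0.000000, Gamma_ppq = 0.000000, Gamma_pqq = -0.265808, Gamma_qpp = 0.000000, Gamma_qpq = 0.000000, Gamma_qqq = -0.596282; k1 = (-1.953225, -1.775915, 0.838324, 1.880596)
  k2: at (p, q) = (-1.147619, 0.864372), (dp/dtau, dq/dtau) = (-1.932267, -1.728900); Gamma_ppp = 0.000000, Gamma_ppq = 0.000000, Gamma_pqq = -0.252107, Gamma_qpp = 0.000000, Gamma_qpq = 0.000000, Gamma_qqq = -0.595395; k2 = (-1.932267, -1.728900, 0.753572, 1.779693)
  k3: at (p, q) = (-1.147095, 0.865547), (dp/dtau, dq/dtau) = (-1.934385, -1.731422); Gamma_ppp = 0.000000, Gamma_ppq = 0.000000, Gamma_pqq = -0.252460, Gamma_qpp = 0.000000, Gamma_qpq = 0.000000, Gamma_qqq = -0.595438; k3 = (-1.934385, -1.731422, 0.756831, 1.785018)
  k4: at (p, q) = (-1.195507, 0.822198), (dp/dtau, dq/dtau) = (-1.915383, -1.686664); Gamma_ppp = 0.000000, Gamma_ppq = 0.000000, Gamma_pqq = -0.239779, Gamma_qpp = 0.000000, Gamma_qpq = 0.000000, Gamma_qqq = -0.593246; k4 = (-1.915383, -1.686664, 0.682131, 1.687686)
  Y <- Y + (h/6)(k1 + 2k2 + 2k3 + k4): p = -1.1955, q = 0.8222, dp/dtau = -1.9154, dq/dtau = -1.6868
step 3:
  k1: at (p, q) = (-1.195471, 0.822243), (dp/dtau, dq/dtau) = (-1.915381, -1.686767); Gamma_ppp = 0.000000, Gamma_ppq = 0.000000, Gamma_pqq = -0.239791, Gamma_qpp = 0.000000, Gamma_qpq = 0.000000, Gamma_qqq = -0.593249; k1 = (-1.915381, -1.686767, 0.682251, 1.687901)
  k2: at (p, q) = (-1.243355, 0.780073), (dp/dtau, dq/dtau) = (-1.898325, -1.644569); Gamma_ppp = 0.000000, Gamma_ppq = 0.000000, Gamma_pqq = -0.228118, Gamma_qpp = 0.000000, Gamma_qpq = 0.000000, Gamma_qqq = -0.590022; k2 = (-1.898325, -1.644569, 0.616971, 1.595778)
  k3: at (p, q) = (-1.242929, 0.781128), (dp/dtau, dq/dtau) = (-1.899957, -1.646873); Gamma_ppp = 0.000000, Gamma_ppq = 0.000000, Gamma_pqq = -0.228403, Gamma_qpp = 0.000000, Gamma_qpq = 0.000000, Gamma_qqq = -0.590114; k3 = (-1.899957, -1.646873, 0.619471, 1.600502)
  k4: at (p, q) = (-1.290469, 0.739899), (dp/dtau, dq/dtau) = (-1.884407, -1.606742); Gamma_ppp = 0.000000, Gamma_ppq = 0.000000, Gamma_pqq = -0.217589, Gamma_qpp = 0.000000, Gamma_qpq = 0.000000, Gamma_qqq = -0.586100; k4 = (-1.884407, -1.606742, 0.561733, 1.513086)
  Y <- Y + (h/6)(k1 + 2k2 + 2k3 + k4): p = -1.2904, q = 0.7399, dp/dtau = -1.8844, dq/dtau = -1.6068


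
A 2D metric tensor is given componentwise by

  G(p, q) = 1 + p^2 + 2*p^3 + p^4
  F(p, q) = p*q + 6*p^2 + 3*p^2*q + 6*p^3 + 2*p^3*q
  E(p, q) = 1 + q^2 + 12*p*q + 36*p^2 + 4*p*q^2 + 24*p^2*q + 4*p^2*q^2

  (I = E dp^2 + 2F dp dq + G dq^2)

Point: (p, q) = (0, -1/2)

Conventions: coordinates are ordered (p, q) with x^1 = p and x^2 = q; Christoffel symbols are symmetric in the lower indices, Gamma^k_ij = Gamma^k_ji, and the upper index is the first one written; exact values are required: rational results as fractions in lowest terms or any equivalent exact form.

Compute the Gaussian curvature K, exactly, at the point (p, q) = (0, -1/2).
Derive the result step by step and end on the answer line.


E = 5/4, F = 0, G = 1, EG - F^2 = 5/4 at the point
E_p = -5, E_q = -1, F_p = -1/2, F_q = 0, G_p = 0, G_q = 0
E_qq = 2, F_pq = 1, G_pp = 2
K follows from Brioschi's formula, (det M1 - det M2)/(EG - F^2)^2.
M1 = [[-E_qq/2 + F_pq - G_pp/2, E_p/2, F_p - E_q/2], [F_q - G_p/2, E, F], [G_q/2, F, G]] = [[-1, -5/2, 0], [0, 5/4, 0], [0, 0, 1]]; det M1 = -5/4
M2 = [[0, E_q/2, G_p/2], [E_q/2, E, F], [G_p/2, F, G]] = [[0, -1/2, 0], [-1/2, 5/4, 0], [0, 0, 1]]; det M2 = -1/4
det M1 - det M2 = -1; K = -1 / (5/4)^2 = -16/25

Answer: K = -16/25


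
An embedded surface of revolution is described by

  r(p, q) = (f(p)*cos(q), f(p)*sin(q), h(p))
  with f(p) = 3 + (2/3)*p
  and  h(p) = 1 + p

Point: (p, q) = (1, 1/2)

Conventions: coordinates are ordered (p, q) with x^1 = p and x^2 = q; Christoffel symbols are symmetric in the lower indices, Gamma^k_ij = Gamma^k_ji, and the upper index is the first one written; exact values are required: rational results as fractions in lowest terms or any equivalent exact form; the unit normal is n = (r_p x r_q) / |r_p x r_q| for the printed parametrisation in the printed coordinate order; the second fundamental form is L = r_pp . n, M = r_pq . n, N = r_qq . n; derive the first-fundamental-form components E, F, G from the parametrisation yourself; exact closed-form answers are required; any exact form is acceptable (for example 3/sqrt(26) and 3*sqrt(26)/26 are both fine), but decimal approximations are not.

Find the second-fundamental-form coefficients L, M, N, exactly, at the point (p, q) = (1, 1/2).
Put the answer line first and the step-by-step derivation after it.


Answer: L = 0, M = 0, N = 11*sqrt(13)/13

f = 11/3, f' = 2/3, f'' = 0, h' = 1, h'' = 0
E = 13/9, F = 0, G = 121/9; answer radicand W^2 = 13/9
unnormalised second-form numerators: l = 0, m = 0, n = 11/3; L = l/sqrt(13/9), and similarly M = m/sqrt(W^2), N = n/sqrt(W^2)


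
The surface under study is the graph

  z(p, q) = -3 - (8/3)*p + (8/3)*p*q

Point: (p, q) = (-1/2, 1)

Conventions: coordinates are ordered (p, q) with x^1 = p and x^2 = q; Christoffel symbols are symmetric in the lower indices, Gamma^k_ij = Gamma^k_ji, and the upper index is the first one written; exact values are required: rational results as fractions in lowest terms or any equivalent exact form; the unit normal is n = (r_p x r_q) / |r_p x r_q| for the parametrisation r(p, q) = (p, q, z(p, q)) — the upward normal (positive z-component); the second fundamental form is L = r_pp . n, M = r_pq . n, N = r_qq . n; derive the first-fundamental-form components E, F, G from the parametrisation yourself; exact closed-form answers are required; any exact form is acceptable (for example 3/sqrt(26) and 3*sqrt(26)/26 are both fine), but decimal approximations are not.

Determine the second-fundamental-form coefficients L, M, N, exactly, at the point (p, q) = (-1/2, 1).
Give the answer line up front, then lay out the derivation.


Answer: L = 0, M = 8/5, N = 0

z_p = 0, z_q = -4/3, z_pp = 0, z_pq = 8/3, z_qq = 0
E = 1, F = 0, G = 25/9; answer radicand W^2 = 25/9
unnormalised second-form numerators: l = 0, m = 8/3, n = 0; L = l/sqrt(25/9), and similarly M = m/sqrt(W^2), N = n/sqrt(W^2)


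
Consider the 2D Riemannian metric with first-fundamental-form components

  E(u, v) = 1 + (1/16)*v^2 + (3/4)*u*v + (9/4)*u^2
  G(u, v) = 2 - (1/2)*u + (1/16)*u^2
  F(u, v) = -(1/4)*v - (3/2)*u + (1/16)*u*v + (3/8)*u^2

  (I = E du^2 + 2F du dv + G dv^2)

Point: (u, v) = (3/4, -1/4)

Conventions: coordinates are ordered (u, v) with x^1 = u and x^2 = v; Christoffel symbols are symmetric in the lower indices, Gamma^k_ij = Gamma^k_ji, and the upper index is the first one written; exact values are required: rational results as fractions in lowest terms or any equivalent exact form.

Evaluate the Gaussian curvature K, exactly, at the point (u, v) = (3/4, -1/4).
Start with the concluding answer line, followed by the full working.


Answer: K = -1024/127449

E = 545/256, F = -221/256, G = 425/256, EG - F^2 = 357/128 at the point
E_u = 51/16, E_v = 17/32, F_u = -61/64, F_v = -13/64, G_u = -13/32, G_v = 0
E_vv = 1/8, F_uv = 1/16, G_uu = 1/8
K follows from Brioschi's formula, (det M1 - det M2)/(EG - F^2)^2.
M1 = [[-E_vv/2 + F_uv - G_uu/2, E_u/2, F_u - E_v/2], [F_v - G_u/2, E, F], [G_v/2, F, G]] = [[-1/16, 51/32, -39/32], [0, 545/256, -221/256], [0, -221/256, 425/256]]; det M1 = -357/2048
M2 = [[0, E_v/2, G_u/2], [E_v/2, E, F], [G_u/2, F, G]] = [[0, 17/64, -13/64], [17/64, 545/256, -221/256], [-13/64, -221/256, 425/256]]; det M2 = -229/2048
det M1 - det M2 = -1/16; K = -1/16 / (357/128)^2 = -1024/127449


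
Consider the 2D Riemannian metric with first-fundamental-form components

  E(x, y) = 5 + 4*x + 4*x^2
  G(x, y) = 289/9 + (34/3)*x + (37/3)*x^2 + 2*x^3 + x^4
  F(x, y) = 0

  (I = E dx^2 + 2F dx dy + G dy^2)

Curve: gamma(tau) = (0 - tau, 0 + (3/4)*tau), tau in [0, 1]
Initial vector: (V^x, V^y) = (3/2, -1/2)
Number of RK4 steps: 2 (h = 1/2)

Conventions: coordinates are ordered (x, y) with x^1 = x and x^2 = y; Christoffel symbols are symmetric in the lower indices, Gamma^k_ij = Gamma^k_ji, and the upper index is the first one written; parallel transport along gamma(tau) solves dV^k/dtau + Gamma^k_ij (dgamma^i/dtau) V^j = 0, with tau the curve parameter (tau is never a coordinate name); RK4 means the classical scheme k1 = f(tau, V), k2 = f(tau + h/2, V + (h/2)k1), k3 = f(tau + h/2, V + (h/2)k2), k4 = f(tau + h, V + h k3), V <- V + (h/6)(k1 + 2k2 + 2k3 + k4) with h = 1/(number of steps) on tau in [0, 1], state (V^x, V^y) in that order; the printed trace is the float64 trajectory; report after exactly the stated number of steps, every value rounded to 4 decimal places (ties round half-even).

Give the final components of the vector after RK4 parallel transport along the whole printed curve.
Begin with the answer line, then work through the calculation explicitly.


Answer: V^x = 1.5000, V^y = -0.5000

gamma'(tau) = (-1, 3/4); f(tau, V)^k = -Gamma^k_ij(gamma(tau)) gamma'^i(tau) V^j; h = 1/2; intermediate values shown to 6 dp
curve data and Christoffel symbols at the stage parameters:
  tau = 0.000000: gamma = (0.000000, 0.000000), gamma' = (-1.000000, 0.750000); Gamma_xxx = 0.400000, Gamma_xxy = 0.000000, Gamma_xyy = -1.133333, Gamma_yxx = 0.000000, Gamma_yxy = 0.176471, Gamma_yyy = 0.000000
  tau = 0.250000: gamma = (-0.250000, 0.187500), gamma' = (-1.000000, 0.750000); Gamma_xxx = 0.235294, Gamma_xxy = 0.000000, Gamma_xyy = -0.644608, Gamma_yxx = 0.000000, Gamma_yxy = 0.091255, Gamma_yyy = 0.000000
  tau = 0.500000: gamma = (-0.500000, 0.375000), gamma' = (-1.000000, 0.750000); Gamma_xxx = 0.000000, Gamma_xxy = 0.000000, Gamma_xyy = 0.000000, Gamma_yxx = 0.000000, Gamma_yxy = 0.000000, Gamma_yyy = 0.000000
  tau = 0.750000: gamma = (-0.750000, 0.562500), gamma' = (-1.000000, 0.750000); Gamma_xxx = -0.235294, Gamma_xxy = 0.000000, Gamma_xyy = 0.644608, Gamma_yxx = 0.000000, Gamma_yxy = -0.091255, Gamma_yyy = 0.000000
  tau = 1.000000: gamma = (-1.000000, 0.750000), gamma' = (-1.000000, 0.750000); Gamma_xxx = -0.400000, Gamma_xxy = 0.000000, Gamma_xyy = 1.133333, Gamma_yxx = 0.000000, Gamma_yxy = -0.176471, Gamma_yyy = 0.000000
step 0: V^x = 1.5000, V^y = -0.5000
step 1: k1 = (0.175000, -0.286765), k2 = (0.086848, -0.157825), k3 = (0.097247, -0.153376), k4 = (0.000000, 0.000000); V <- V + (h/6)(k1 + 2k2 + 2k3 + k4): V^x = 1.5453, V^y = -0.5758
step 2: k1 = (0.000000, 0.000000), k2 = (-0.085235, 0.158301), k3 = (-0.099355, 0.153231), k4 = (-0.173959, 0.286031); V <- V + (h/6)(k1 + 2k2 + 2k3 + k4): V^x = 1.5000, V^y = -0.5000


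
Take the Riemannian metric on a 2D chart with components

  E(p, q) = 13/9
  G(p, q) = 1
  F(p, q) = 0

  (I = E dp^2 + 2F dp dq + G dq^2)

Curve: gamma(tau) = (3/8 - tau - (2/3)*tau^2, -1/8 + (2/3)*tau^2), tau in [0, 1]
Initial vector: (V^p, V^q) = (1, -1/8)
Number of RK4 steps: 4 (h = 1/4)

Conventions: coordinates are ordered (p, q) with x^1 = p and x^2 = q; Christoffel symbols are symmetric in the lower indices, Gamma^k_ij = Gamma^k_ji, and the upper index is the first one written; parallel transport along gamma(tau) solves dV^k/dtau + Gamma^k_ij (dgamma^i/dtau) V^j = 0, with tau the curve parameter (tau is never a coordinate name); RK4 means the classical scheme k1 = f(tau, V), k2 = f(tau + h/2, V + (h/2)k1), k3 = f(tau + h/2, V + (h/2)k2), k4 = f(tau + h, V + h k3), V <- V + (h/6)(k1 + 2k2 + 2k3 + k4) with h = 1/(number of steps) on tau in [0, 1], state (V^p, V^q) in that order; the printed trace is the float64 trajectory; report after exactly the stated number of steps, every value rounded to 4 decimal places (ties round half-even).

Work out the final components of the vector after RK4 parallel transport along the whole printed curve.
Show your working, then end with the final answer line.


gamma'(tau) = (-1 - (4/3)*tau, (4/3)*tau); f(tau, V)^k = -Gamma^k_ij(gamma(tau)) gamma'^i(tau) V^j; h = 1/4; intermediate values shown to 6 dp
curve data and Christoffel symbols at the stage parameters:
  tau = 0.000000: gamma = (0.375000, -0.125000), gamma' = (-1.000000, 0.000000); Gamma_ppp = 0.000000, Gamma_ppq = 0.000000, Gamma_pqq = 0.000000, Gamma_qpp = 0.000000, Gamma_qpq = 0.000000, Gamma_qqq = 0.000000
  tau = 0.125000: gamma = (0.239583, -0.114583), gamma' = (-1.166667, 0.166667); Gamma_ppp = 0.000000, Gamma_ppq = 0.000000, Gamma_pqq = 0.000000, Gamma_qpp = 0.000000, Gamma_qpq = 0.000000, Gamma_qqq = 0.000000
  tau = 0.250000: gamma = (0.083333, -0.083333), gamma' = (-1.333333, 0.333333); Gamma_ppp = 0.000000, Gamma_ppq = 0.000000, Gamma_pqq = 0.000000, Gamma_qpp = 0.000000, Gamma_qpq = 0.000000, Gamma_qqq = 0.000000
  tau = 0.375000: gamma = (-0.093750, -0.031250), gamma' = (-1.500000, 0.500000); Gamma_ppp = 0.000000, Gamma_ppq = 0.000000, Gamma_pqq = 0.000000, Gamma_qpp = 0.000000, Gamma_qpq = 0.000000, Gamma_qqq = 0.000000
  tau = 0.500000: gamma = (-0.291667, 0.041667), gamma' = (-1.666667, 0.666667); Gamma_ppp = 0.000000, Gamma_ppq = 0.000000, Gamma_pqq = 0.000000, Gamma_qpp = 0.000000, Gamma_qpq = 0.000000, Gamma_qqq = 0.000000
  tau = 0.625000: gamma = (-0.510417, 0.135417), gamma' = (-1.833333, 0.833333); Gamma_ppp = 0.000000, Gamma_ppq = 0.000000, Gamma_pqq = 0.000000, Gamma_qpp = 0.000000, Gamma_qpq = 0.000000, Gamma_qqq = 0.000000
  tau = 0.750000: gamma = (-0.750000, 0.250000), gamma' = (-2.000000, 1.000000); Gamma_ppp = 0.000000, Gamma_ppq = 0.000000, Gamma_pqq = 0.000000, Gamma_qpp = 0.000000, Gamma_qpq = 0.000000, Gamma_qqq = 0.000000
  tau = 0.875000: gamma = (-1.010417, 0.385417), gamma' = (-2.166667, 1.166667); Gamma_ppp = 0.000000, Gamma_ppq = 0.000000, Gamma_pqq = 0.000000, Gamma_qpp = 0.000000, Gamma_qpq = 0.000000, Gamma_qqq = 0.000000
  tau = 1.000000: gamma = (-1.291667, 0.541667), gamma' = (-2.333333, 1.333333); Gamma_ppp = 0.000000, Gamma_ppq = 0.000000, Gamma_pqq = 0.000000, Gamma_qpp = 0.000000, Gamma_qpq = 0.000000, Gamma_qqq = 0.000000
step 0: V^p = 1.0000, V^q = -0.1250
step 1: k1 = (0.000000, 0.000000), k2 = (0.000000, 0.000000), k3 = (0.000000, 0.000000), k4 = (0.000000, 0.000000); V <- V + (h/6)(k1 + 2k2 + 2k3 + k4): V^p = 1.0000, V^q = -0.1250
step 2: k1 = (0.000000, 0.000000), k2 = (0.000000, 0.000000), k3 = (0.000000, 0.000000), k4 = (0.000000, 0.000000); V <- V + (h/6)(k1 + 2k2 + 2k3 + k4): V^p = 1.0000, V^q = -0.1250
step 3: k1 = (0.000000, 0.000000), k2 = (0.000000, 0.000000), k3 = (0.000000, 0.000000), k4 = (0.000000, 0.000000); V <- V + (h/6)(k1 + 2k2 + 2k3 + k4): V^p = 1.0000, V^q = -0.1250
step 4: k1 = (0.000000, 0.000000), k2 = (0.000000, 0.000000), k3 = (0.000000, 0.000000), k4 = (0.000000, 0.000000); V <- V + (h/6)(k1 + 2k2 + 2k3 + k4): V^p = 1.0000, V^q = -0.1250

Answer: V^p = 1.0000, V^q = -0.1250


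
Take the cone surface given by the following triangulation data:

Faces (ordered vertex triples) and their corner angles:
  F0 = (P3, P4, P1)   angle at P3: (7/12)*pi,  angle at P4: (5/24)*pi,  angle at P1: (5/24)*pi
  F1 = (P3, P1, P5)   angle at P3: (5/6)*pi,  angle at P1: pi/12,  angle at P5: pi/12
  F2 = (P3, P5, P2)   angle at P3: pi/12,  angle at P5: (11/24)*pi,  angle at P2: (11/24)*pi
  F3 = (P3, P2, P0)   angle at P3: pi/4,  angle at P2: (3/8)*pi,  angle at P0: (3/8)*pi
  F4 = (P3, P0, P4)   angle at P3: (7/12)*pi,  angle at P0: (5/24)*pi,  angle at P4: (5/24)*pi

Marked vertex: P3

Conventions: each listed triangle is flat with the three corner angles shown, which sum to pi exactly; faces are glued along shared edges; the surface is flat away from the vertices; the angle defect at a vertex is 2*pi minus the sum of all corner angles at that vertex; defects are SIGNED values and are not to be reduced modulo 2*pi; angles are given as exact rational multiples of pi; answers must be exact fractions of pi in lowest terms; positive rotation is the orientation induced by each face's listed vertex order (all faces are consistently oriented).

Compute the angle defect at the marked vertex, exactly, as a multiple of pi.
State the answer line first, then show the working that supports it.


Answer: defect(P3) = -pi/3

Sum of corner angles at P3: (7/3)*pi
defect = 2*pi - (7/3)*pi


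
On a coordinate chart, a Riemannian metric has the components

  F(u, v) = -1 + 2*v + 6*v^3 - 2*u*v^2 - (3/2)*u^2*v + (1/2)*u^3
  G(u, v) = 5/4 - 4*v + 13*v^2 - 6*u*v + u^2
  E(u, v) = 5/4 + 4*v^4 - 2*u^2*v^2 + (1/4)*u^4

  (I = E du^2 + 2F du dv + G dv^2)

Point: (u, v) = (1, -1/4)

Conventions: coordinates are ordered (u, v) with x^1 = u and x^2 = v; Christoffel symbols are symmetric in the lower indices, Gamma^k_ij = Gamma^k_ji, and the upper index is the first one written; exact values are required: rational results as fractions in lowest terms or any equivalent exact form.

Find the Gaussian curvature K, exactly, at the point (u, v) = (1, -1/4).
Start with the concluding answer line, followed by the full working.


Answer: K = 133696/808201

E = 89/64, F = -27/32, G = 89/16, EG - F^2 = 899/128 at the point
E_u = 3/4, E_v = 3/4, F_u = 17/8, F_v = 21/8, G_u = 7/2, G_v = -33/2
E_vv = -1, F_uv = -2, G_uu = 2
K follows from Brioschi's formula, (det M1 - det M2)/(EG - F^2)^2.
M1 = [[-E_vv/2 + F_uv - G_uu/2, E_u/2, F_u - E_v/2], [F_v - G_u/2, E, F], [G_v/2, F, G]] = [[-5/2, 3/8, 7/4], [7/8, 89/64, -27/32], [-33/4, -27/32, 89/16]]; det M1 = 515/256
M2 = [[0, E_v/2, G_u/2], [E_v/2, E, F], [G_u/2, F, G]] = [[0, 3/8, 7/4], [3/8, 89/64, -27/32], [7/4, -27/32, 89/16]]; det M2 = -787/128
det M1 - det M2 = 2089/256; K = 2089/256 / (899/128)^2 = 133696/808201


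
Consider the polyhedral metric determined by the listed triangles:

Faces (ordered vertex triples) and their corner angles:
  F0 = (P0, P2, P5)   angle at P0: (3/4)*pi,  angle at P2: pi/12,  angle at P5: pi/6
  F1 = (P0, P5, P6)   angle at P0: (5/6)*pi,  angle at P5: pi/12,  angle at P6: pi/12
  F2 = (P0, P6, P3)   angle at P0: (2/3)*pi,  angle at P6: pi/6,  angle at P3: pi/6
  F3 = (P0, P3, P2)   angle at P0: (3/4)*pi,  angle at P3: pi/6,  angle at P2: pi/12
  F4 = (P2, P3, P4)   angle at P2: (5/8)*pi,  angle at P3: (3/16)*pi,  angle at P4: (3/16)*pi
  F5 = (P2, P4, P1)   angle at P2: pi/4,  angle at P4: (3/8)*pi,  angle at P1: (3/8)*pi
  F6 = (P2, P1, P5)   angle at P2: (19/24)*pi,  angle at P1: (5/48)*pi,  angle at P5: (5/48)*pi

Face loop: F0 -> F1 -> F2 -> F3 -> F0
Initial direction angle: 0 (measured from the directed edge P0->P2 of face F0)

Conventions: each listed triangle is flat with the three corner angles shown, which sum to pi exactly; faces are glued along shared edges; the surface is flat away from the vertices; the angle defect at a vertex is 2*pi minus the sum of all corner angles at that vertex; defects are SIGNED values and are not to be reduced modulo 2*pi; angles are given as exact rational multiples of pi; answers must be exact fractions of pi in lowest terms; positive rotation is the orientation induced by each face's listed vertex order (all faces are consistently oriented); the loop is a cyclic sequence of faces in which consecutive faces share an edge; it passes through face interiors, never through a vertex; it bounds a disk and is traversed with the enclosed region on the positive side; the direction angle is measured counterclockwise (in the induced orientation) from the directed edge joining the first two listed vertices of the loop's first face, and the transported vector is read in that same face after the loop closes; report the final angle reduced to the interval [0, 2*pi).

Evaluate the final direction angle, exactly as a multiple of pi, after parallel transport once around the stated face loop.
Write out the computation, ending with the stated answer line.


enclosed vertex P0: corner angles sum to 3*pi, defect = 2*pi - 3*pi = -pi
summing the enclosed defects onto the initial angle, mod 2*pi in the induced orientation:
final angle = 0 - pi = pi (mod 2*pi)

Answer: final direction angle = pi


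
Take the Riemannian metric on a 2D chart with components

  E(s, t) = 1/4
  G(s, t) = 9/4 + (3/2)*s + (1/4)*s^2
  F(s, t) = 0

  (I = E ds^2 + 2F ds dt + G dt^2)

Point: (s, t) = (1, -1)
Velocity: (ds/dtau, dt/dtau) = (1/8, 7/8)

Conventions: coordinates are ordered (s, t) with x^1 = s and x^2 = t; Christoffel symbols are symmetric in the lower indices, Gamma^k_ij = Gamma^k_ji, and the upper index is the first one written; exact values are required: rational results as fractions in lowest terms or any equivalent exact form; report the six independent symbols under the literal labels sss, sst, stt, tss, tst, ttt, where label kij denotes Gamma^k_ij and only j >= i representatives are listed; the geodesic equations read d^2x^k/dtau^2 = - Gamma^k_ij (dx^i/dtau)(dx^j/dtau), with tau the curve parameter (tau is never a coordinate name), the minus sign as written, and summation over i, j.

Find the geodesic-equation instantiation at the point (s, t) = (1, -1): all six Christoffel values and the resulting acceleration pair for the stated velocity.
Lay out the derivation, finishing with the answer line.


E = 1/4, F = 0, G = 4 at the point
E_s = 0, E_t = 0, F_s = 0, F_t = 0, G_s = 2, G_t = 0
EG - F^2 = 1;  g^inv = (1) * [[4, 0], [0, 1/4]]
first-kind symbols [ij,l] = (1/2)(d_i g_jl + d_j g_il - d_l g_ij): [ss,s] = E_s/2 = 0, [ss,t] = F_s - E_t/2 = 0, [st,s] = E_t/2 = 0, [st,t] = G_s/2 = 1, [tt,s] = F_t - G_s/2 = -1, [tt,t] = G_t/2 = 0
Gamma^s_ij = (G*[ij,s] - F*[ij,t])/(EG - F^2), Gamma^t_ij = (E*[ij,t] - F*[ij,s])/(EG - F^2)
Gamma_sss = 0, Gamma_sst = 0, Gamma_stt = -4, Gamma_tss = 0, Gamma_tst = 1/4, Gamma_ttt = 0
d^2s/dtau^2 = -(Gamma_sss*(1/8)^2 + 2*Gamma_sst*(1/8)*(7/8) + Gamma_stt*(7/8)^2) = 49/16
d^2t/dtau^2 = -(Gamma_tss*(1/8)^2 + 2*Gamma_tst*(1/8)*(7/8) + Gamma_ttt*(7/8)^2) = -7/128

Answer: Gamma_sss = 0, Gamma_sst = 0, Gamma_stt = -4, Gamma_tss = 0, Gamma_tst = 1/4, Gamma_ttt = 0; accelerations (d^2s/dtau^2, d^2t/dtau^2) = (49/16, -7/128)
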